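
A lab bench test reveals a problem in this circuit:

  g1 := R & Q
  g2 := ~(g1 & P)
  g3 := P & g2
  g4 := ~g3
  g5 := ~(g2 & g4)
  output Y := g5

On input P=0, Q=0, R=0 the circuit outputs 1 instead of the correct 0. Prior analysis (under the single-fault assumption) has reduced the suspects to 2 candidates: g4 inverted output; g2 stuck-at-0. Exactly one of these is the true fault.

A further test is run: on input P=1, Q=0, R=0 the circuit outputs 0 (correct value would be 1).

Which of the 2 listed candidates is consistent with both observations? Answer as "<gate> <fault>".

Evaluate each candidate on input P=1, Q=0, R=0:
  g4 inverted output: g1=0, g2=1, g3=1, g4=1 [inverted output], g5=0 → 0 — matches
  g2 stuck-at-0: g1=0, g2=0 [stuck-at-0], g3=0, g4=1, g5=1 → 1 — eliminated
Only g4 inverted output reproduces the observed 0.

g4 inverted output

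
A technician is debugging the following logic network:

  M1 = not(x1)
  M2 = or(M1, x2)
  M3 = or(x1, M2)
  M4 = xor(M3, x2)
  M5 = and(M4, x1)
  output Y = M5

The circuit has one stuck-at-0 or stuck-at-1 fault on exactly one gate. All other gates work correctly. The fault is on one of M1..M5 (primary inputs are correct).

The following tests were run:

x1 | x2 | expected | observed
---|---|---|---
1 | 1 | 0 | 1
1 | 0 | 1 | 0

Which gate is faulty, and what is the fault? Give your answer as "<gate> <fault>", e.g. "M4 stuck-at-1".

Fault-free values for test 1 (x1=1, x2=1): M1=0, M2=1, M3=1, M4=0, M5=0, giving Y=0. Observed 1.
Test 1: faults giving observed 1 are {M3 stuck-at-0, M4 stuck-at-1, M5 stuck-at-1}.
Test 2 (x1=1, x2=0): fault-free M1=0, M2=0, M3=1, M4=1, M5=1 → 1; observed 0. Eliminates M4 stuck-at-1, M5 stuck-at-1.
Only M3 stuck-at-0 is consistent with every test.

M3 stuck-at-0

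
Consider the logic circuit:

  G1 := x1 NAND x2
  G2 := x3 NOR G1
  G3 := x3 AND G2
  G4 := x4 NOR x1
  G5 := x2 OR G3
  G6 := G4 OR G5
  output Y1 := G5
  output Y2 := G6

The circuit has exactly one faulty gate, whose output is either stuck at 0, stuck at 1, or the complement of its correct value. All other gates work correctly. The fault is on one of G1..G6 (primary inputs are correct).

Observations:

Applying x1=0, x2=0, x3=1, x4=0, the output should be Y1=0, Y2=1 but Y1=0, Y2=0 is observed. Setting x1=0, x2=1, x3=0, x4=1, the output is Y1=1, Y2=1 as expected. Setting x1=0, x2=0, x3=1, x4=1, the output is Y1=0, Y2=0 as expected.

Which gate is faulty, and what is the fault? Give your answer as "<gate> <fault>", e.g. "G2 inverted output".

G4 stuck-at-0

Fault-free values for test 1 (x1=0, x2=0, x3=1, x4=0): G1=1, G2=0, G3=0, G4=1, G5=0, G6=1, giving Y1=0, Y2=1. Observed Y1=0, Y2=0.
Test 1: faults giving observed Y1=0, Y2=0 are {G4 stuck-at-0, G4 inverted output, G6 stuck-at-0, G6 inverted output}.
Test 2 (x1=0, x2=1, x3=0, x4=1): fault-free G1=1, G2=0, G3=0, G4=0, G5=1, G6=1 → Y1=1, Y2=1; observed Y1=1, Y2=1. Eliminates G6 stuck-at-0, G6 inverted output.
Test 3 (x1=0, x2=0, x3=1, x4=1): fault-free G1=1, G2=0, G3=0, G4=0, G5=0, G6=0 → Y1=0, Y2=0; observed Y1=0, Y2=0. Eliminates G4 inverted output.
Only G4 stuck-at-0 is consistent with every test.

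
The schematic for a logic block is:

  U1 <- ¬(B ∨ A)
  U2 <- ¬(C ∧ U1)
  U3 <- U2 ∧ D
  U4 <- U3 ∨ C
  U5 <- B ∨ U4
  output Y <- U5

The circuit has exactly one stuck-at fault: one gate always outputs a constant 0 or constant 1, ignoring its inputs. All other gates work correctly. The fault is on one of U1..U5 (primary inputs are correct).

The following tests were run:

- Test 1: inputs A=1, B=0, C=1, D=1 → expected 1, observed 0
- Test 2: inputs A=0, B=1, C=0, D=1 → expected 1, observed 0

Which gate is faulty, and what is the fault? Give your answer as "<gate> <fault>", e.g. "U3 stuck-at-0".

U5 stuck-at-0

Fault-free values for test 1 (A=1, B=0, C=1, D=1): U1=0, U2=1, U3=1, U4=1, U5=1, giving Y=1. Observed 0.
Test 1: faults giving observed 0 are {U4 stuck-at-0, U5 stuck-at-0}.
Test 2 (A=0, B=1, C=0, D=1): fault-free U1=0, U2=1, U3=1, U4=1, U5=1 → 1; observed 0. Eliminates U4 stuck-at-0.
Only U5 stuck-at-0 is consistent with every test.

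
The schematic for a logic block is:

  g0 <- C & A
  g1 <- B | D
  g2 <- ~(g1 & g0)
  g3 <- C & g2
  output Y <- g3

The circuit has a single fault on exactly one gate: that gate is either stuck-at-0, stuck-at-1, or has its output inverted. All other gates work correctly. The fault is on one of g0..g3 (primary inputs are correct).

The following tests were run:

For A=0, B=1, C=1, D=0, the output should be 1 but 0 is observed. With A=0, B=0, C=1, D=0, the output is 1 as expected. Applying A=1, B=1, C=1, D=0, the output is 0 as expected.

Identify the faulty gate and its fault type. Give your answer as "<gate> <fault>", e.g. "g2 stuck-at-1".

Fault-free values for test 1 (A=0, B=1, C=1, D=0): g0=0, g1=1, g2=1, g3=1, giving Y=1. Observed 0.
Test 1: faults giving observed 0 are {g0 stuck-at-1, g0 inverted output, g2 stuck-at-0, g2 inverted output, g3 stuck-at-0, g3 inverted output}.
Test 2 (A=0, B=0, C=1, D=0): fault-free g0=0, g1=0, g2=1, g3=1 → 1; observed 1. Eliminates g2 stuck-at-0, g2 inverted output, g3 stuck-at-0, g3 inverted output.
Test 3 (A=1, B=1, C=1, D=0): fault-free g0=1, g1=1, g2=0, g3=0 → 0; observed 0. Eliminates g0 inverted output.
Only g0 stuck-at-1 is consistent with every test.

g0 stuck-at-1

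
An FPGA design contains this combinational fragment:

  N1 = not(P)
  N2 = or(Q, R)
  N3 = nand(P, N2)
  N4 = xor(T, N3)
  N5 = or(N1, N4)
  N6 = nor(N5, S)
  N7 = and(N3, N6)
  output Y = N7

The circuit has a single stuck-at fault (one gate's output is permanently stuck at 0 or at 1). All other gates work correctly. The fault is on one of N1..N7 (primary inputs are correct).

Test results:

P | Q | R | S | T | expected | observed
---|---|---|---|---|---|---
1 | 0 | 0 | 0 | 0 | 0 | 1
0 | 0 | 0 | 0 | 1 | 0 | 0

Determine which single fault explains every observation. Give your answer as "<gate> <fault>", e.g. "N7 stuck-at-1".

Fault-free values for test 1 (P=1, Q=0, R=0, S=0, T=0): N1=0, N2=0, N3=1, N4=1, N5=1, N6=0, N7=0, giving Y=0. Observed 1.
Test 1: faults giving observed 1 are {N4 stuck-at-0, N5 stuck-at-0, N6 stuck-at-1, N7 stuck-at-1}.
Test 2 (P=0, Q=0, R=0, S=0, T=1): fault-free N1=1, N2=0, N3=1, N4=0, N5=1, N6=0, N7=0 → 0; observed 0. Eliminates N5 stuck-at-0, N6 stuck-at-1, N7 stuck-at-1.
Only N4 stuck-at-0 is consistent with every test.

N4 stuck-at-0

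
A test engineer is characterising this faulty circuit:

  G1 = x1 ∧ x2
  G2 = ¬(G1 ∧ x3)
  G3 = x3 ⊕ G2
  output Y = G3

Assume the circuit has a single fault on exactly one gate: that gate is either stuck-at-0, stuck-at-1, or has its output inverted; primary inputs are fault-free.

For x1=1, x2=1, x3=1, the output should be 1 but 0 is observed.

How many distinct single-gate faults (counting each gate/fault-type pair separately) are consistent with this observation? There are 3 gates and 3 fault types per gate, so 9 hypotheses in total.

Fault-free: G1=1, G2=0, G3=1 → 1. Observed 0.
  G1 stuck-at-0: output 0 ✓
  G1 stuck-at-1: output 1 ✗
  G1 inverted output: output 0 ✓
  G2 stuck-at-0: output 1 ✗
  G2 stuck-at-1: output 0 ✓
  G2 inverted output: output 0 ✓
  G3 stuck-at-0: output 0 ✓
  G3 stuck-at-1: output 1 ✗
  G3 inverted output: output 0 ✓
Consistent faults: {G1 stuck-at-0, G1 inverted output, G2 stuck-at-1, G2 inverted output, G3 stuck-at-0, G3 inverted output} — 6 in all.

6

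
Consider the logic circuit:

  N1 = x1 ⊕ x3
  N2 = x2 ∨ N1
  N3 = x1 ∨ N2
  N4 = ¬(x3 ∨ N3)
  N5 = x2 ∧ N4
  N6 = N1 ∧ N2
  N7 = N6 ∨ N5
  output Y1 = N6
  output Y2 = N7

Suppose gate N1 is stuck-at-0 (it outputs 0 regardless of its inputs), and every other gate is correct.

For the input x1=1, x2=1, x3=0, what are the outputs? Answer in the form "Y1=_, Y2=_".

Propagate with N1 forced: N1=0 [stuck-at-0], N2=1, N3=1, N4=0, N5=0, N6=0, N7=0.
So the outputs are Y1=0, Y2=0. (Without the fault they would be Y1=1, Y2=1.)

Y1=0, Y2=0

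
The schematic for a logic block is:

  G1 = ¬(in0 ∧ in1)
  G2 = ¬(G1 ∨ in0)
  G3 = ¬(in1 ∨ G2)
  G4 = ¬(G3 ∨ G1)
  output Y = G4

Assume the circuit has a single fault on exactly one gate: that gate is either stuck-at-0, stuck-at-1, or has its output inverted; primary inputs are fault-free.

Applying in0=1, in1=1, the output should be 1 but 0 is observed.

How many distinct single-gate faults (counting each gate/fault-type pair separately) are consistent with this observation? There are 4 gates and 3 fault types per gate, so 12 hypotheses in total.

Fault-free: G1=0, G2=0, G3=0, G4=1 → 1. Observed 0.
  G1 stuck-at-0: output 1 ✗
  G1 stuck-at-1: output 0 ✓
  G1 inverted output: output 0 ✓
  G2 stuck-at-0: output 1 ✗
  G2 stuck-at-1: output 1 ✗
  G2 inverted output: output 1 ✗
  G3 stuck-at-0: output 1 ✗
  G3 stuck-at-1: output 0 ✓
  G3 inverted output: output 0 ✓
  G4 stuck-at-0: output 0 ✓
  G4 stuck-at-1: output 1 ✗
  G4 inverted output: output 0 ✓
Consistent faults: {G1 stuck-at-1, G1 inverted output, G3 stuck-at-1, G3 inverted output, G4 stuck-at-0, G4 inverted output} — 6 in all.

6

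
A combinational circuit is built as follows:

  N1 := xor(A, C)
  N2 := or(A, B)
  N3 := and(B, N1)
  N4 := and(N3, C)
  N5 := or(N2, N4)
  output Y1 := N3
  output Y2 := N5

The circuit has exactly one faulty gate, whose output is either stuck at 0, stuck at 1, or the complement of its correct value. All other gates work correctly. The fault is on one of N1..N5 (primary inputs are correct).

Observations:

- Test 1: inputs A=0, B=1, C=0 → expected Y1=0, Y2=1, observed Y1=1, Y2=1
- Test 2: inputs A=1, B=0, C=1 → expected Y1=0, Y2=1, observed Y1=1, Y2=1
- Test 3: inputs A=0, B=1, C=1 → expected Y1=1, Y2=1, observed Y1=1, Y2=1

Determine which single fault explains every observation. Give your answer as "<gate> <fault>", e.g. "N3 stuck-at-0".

N3 stuck-at-1

Fault-free values for test 1 (A=0, B=1, C=0): N1=0, N2=1, N3=0, N4=0, N5=1, giving Y1=0, Y2=1. Observed Y1=1, Y2=1.
Test 1: faults giving observed Y1=1, Y2=1 are {N1 stuck-at-1, N1 inverted output, N3 stuck-at-1, N3 inverted output}.
Test 2 (A=1, B=0, C=1): fault-free N1=0, N2=1, N3=0, N4=0, N5=1 → Y1=0, Y2=1; observed Y1=1, Y2=1. Eliminates N1 stuck-at-1, N1 inverted output.
Test 3 (A=0, B=1, C=1): fault-free N1=1, N2=1, N3=1, N4=1, N5=1 → Y1=1, Y2=1; observed Y1=1, Y2=1. Eliminates N3 inverted output.
Only N3 stuck-at-1 is consistent with every test.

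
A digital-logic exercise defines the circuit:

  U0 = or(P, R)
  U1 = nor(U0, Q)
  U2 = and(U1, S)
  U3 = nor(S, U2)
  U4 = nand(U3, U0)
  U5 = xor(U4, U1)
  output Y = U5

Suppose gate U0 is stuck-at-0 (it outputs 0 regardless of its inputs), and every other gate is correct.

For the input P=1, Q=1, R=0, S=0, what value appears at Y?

Propagate with U0 forced: U0=0 [stuck-at-0], U1=0, U2=0, U3=1, U4=1, U5=1.
So Y = 1. (Without the fault it would be 0.)

1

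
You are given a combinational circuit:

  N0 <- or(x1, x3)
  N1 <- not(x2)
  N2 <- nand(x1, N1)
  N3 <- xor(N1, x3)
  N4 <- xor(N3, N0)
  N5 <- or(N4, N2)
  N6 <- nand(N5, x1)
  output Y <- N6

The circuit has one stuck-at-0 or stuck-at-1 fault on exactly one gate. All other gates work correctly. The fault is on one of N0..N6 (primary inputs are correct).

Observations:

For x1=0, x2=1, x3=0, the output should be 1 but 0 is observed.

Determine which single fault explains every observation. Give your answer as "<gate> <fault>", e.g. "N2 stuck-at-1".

N6 stuck-at-0

Fault-free values for test 1 (x1=0, x2=1, x3=0): N0=0, N1=0, N2=1, N3=0, N4=0, N5=1, N6=1, giving Y=1. Observed 0.
Test 1: faults giving observed 0 are {N6 stuck-at-0}.
Only N6 stuck-at-0 is consistent with every test.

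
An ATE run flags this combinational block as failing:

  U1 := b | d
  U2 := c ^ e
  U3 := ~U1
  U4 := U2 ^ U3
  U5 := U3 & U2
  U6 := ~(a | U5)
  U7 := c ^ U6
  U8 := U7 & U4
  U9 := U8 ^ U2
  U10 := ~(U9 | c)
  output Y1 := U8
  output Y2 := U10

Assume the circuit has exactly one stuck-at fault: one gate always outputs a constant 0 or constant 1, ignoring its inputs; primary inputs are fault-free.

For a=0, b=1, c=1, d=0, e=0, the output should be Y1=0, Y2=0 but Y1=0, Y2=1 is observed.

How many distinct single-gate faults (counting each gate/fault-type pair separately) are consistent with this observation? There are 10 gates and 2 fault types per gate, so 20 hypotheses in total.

Fault-free: U1=1, U2=1, U3=0, U4=1, U5=0, U6=1, U7=0, U8=0, U9=1, U10=0 → Y1=0, Y2=0. Observed Y1=0, Y2=1.
  U1: none of the 2 fault types match ✗
  U2: none of the 2 fault types match ✗
  U3: none of the 2 fault types match ✗
  U4: none of the 2 fault types match ✗
  U5: none of the 2 fault types match ✗
  U6: none of the 2 fault types match ✗
  U7: none of the 2 fault types match ✗
  U8: none of the 2 fault types match ✗
  U9: none of the 2 fault types match ✗
  U10: stuck-at-1 ✓; others ✗
Consistent faults: {U10 stuck-at-1} — 1 in all.

1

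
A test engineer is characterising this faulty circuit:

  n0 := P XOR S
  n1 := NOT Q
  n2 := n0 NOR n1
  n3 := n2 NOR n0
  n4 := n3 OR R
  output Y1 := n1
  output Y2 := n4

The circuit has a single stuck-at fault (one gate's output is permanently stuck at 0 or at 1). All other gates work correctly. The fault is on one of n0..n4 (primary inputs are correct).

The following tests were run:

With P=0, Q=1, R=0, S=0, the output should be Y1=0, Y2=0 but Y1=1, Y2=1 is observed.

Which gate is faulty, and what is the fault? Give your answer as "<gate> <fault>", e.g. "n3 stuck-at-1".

n1 stuck-at-1

Fault-free values for test 1 (P=0, Q=1, R=0, S=0): n0=0, n1=0, n2=1, n3=0, n4=0, giving Y1=0, Y2=0. Observed Y1=1, Y2=1.
Test 1: faults giving observed Y1=1, Y2=1 are {n1 stuck-at-1}.
Only n1 stuck-at-1 is consistent with every test.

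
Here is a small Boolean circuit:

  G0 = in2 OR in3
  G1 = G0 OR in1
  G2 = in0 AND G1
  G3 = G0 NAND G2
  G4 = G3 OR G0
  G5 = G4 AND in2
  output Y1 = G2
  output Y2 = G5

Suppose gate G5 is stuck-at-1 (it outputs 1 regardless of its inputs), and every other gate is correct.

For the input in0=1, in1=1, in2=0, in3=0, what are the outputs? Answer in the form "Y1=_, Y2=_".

Y1=1, Y2=1

Propagate with G5 forced: G0=0, G1=1, G2=1, G3=1, G4=1, G5=1 [stuck-at-1].
So the outputs are Y1=1, Y2=1. (Without the fault they would be Y1=1, Y2=0.)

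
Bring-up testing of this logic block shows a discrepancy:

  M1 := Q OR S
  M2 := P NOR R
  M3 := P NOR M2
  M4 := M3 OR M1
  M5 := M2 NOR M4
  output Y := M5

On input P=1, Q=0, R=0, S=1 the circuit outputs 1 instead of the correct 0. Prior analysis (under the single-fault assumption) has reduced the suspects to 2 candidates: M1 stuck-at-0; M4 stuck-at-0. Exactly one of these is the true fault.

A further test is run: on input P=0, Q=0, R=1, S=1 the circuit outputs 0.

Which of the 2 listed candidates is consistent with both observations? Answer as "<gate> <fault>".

M1 stuck-at-0

Evaluate each candidate on input P=0, Q=0, R=1, S=1:
  M1 stuck-at-0: M1=0 [stuck-at-0], M2=0, M3=1, M4=1, M5=0 → 0 — matches
  M4 stuck-at-0: M1=1, M2=0, M3=1, M4=0 [stuck-at-0], M5=1 → 1 — eliminated
Only M1 stuck-at-0 reproduces the observed 0.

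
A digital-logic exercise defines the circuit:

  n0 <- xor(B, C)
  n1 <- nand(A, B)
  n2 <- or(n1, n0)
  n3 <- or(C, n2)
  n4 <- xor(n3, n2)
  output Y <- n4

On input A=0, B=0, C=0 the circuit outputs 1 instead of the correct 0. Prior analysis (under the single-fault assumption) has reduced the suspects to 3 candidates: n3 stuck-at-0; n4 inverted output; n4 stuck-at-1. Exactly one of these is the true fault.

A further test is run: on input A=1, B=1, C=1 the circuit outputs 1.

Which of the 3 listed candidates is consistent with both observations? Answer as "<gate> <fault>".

n4 stuck-at-1

Evaluate each candidate on input A=1, B=1, C=1:
  n3 stuck-at-0: n0=0, n1=0, n2=0, n3=0 [stuck-at-0], n4=0 → 0 — eliminated
  n4 inverted output: n0=0, n1=0, n2=0, n3=1, n4=0 [inverted output] → 0 — eliminated
  n4 stuck-at-1: n0=0, n1=0, n2=0, n3=1, n4=1 [stuck-at-1] → 1 — matches
Only n4 stuck-at-1 reproduces the observed 1.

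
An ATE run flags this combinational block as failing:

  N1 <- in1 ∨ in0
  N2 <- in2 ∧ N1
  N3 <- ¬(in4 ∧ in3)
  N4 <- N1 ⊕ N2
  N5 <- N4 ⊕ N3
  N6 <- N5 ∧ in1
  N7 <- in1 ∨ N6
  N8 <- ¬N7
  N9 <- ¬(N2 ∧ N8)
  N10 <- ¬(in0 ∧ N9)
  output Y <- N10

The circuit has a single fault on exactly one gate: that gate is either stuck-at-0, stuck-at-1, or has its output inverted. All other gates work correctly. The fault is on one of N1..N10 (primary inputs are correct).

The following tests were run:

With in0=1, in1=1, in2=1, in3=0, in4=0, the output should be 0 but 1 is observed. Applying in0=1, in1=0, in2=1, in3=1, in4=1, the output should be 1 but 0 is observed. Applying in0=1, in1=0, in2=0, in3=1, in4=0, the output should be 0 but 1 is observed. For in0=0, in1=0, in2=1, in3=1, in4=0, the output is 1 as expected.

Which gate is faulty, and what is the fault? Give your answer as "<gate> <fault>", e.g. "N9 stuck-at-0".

Fault-free values for test 1 (in0=1, in1=1, in2=1, in3=0, in4=0): N1=1, N2=1, N3=1, N4=0, N5=1, N6=1, N7=1, N8=0, N9=1, N10=0, giving Y=0. Observed 1.
Test 1: faults giving observed 1 are {N7 stuck-at-0, N7 inverted output, N8 stuck-at-1, N8 inverted output, N9 stuck-at-0, N9 inverted output, N10 stuck-at-1, N10 inverted output}.
Test 2 (in0=1, in1=0, in2=1, in3=1, in4=1): fault-free N1=1, N2=1, N3=0, N4=0, N5=0, N6=0, N7=0, N8=1, N9=0, N10=1 → 1; observed 0. Eliminates N7 stuck-at-0, N8 stuck-at-1, N9 stuck-at-0, N10 stuck-at-1.
Test 3 (in0=1, in1=0, in2=0, in3=1, in4=0): fault-free N1=1, N2=0, N3=1, N4=1, N5=0, N6=0, N7=0, N8=1, N9=1, N10=0 → 0; observed 1. Eliminates N7 inverted output, N8 inverted output.
Test 4 (in0=0, in1=0, in2=1, in3=1, in4=0): fault-free N1=0, N2=0, N3=1, N4=0, N5=1, N6=0, N7=0, N8=1, N9=1, N10=1 → 1; observed 1. Eliminates N10 inverted output.
Only N9 inverted output is consistent with every test.

N9 inverted output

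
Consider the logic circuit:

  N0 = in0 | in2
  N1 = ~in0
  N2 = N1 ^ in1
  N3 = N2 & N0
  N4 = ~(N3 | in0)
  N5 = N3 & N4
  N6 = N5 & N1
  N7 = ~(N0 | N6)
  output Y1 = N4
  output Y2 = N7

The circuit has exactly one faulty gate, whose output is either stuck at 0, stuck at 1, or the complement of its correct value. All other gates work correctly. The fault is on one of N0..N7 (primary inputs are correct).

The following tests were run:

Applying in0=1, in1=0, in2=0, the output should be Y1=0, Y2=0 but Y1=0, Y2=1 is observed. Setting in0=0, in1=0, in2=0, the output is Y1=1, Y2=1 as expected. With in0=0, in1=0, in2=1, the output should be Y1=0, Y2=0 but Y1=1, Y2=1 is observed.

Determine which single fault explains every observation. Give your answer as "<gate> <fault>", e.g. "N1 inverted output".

N0 stuck-at-0

Fault-free values for test 1 (in0=1, in1=0, in2=0): N0=1, N1=0, N2=0, N3=0, N4=0, N5=0, N6=0, N7=0, giving Y1=0, Y2=0. Observed Y1=0, Y2=1.
Test 1: faults giving observed Y1=0, Y2=1 are {N0 stuck-at-0, N0 inverted output, N7 stuck-at-1, N7 inverted output}.
Test 2 (in0=0, in1=0, in2=0): fault-free N0=0, N1=1, N2=1, N3=0, N4=1, N5=0, N6=0, N7=1 → Y1=1, Y2=1; observed Y1=1, Y2=1. Eliminates N0 inverted output, N7 inverted output.
Test 3 (in0=0, in1=0, in2=1): fault-free N0=1, N1=1, N2=1, N3=1, N4=0, N5=0, N6=0, N7=0 → Y1=0, Y2=0; observed Y1=1, Y2=1. Eliminates N7 stuck-at-1.
Only N0 stuck-at-0 is consistent with every test.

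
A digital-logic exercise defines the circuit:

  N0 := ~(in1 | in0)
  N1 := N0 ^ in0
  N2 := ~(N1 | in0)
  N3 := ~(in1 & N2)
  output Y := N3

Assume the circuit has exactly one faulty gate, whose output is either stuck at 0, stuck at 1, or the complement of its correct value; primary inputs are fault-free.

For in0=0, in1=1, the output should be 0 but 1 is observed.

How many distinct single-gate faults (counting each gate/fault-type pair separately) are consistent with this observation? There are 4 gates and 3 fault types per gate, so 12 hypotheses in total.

8

Fault-free: N0=0, N1=0, N2=1, N3=0 → 0. Observed 1.
  N0 stuck-at-0: output 0 ✗
  N0 stuck-at-1: output 1 ✓
  N0 inverted output: output 1 ✓
  N1 stuck-at-0: output 0 ✗
  N1 stuck-at-1: output 1 ✓
  N1 inverted output: output 1 ✓
  N2 stuck-at-0: output 1 ✓
  N2 stuck-at-1: output 0 ✗
  N2 inverted output: output 1 ✓
  N3 stuck-at-0: output 0 ✗
  N3 stuck-at-1: output 1 ✓
  N3 inverted output: output 1 ✓
Consistent faults: {N0 stuck-at-1, N0 inverted output, N1 stuck-at-1, N1 inverted output, N2 stuck-at-0, N2 inverted output, N3 stuck-at-1, N3 inverted output} — 8 in all.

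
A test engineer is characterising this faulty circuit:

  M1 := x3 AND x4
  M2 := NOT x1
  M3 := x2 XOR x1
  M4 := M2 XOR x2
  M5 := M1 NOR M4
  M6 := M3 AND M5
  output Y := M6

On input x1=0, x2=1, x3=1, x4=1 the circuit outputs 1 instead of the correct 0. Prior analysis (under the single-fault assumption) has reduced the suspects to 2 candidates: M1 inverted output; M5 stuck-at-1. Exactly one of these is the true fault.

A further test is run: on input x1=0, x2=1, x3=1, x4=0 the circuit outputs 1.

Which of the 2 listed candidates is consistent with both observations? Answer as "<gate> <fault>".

Evaluate each candidate on input x1=0, x2=1, x3=1, x4=0:
  M1 inverted output: M1=1 [inverted output], M2=1, M3=1, M4=0, M5=0, M6=0 → 0 — eliminated
  M5 stuck-at-1: M1=0, M2=1, M3=1, M4=0, M5=1 [stuck-at-1], M6=1 → 1 — matches
Only M5 stuck-at-1 reproduces the observed 1.

M5 stuck-at-1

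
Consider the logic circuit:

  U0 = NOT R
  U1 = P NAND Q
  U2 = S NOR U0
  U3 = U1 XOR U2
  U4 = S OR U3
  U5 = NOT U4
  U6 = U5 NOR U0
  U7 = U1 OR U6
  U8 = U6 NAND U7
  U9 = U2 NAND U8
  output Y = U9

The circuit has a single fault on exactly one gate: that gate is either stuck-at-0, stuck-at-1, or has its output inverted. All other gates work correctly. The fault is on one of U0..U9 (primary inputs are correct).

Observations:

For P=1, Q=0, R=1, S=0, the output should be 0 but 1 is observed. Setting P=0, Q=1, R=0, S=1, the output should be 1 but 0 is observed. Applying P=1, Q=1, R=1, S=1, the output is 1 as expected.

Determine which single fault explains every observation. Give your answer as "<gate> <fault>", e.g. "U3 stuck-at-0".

Fault-free values for test 1 (P=1, Q=0, R=1, S=0): U0=0, U1=1, U2=1, U3=0, U4=0, U5=1, U6=0, U7=1, U8=1, U9=0, giving Y=0. Observed 1.
Test 1: faults giving observed 1 are {U0 stuck-at-1, U0 inverted output, U1 stuck-at-0, U1 inverted output, U2 stuck-at-0, U2 inverted output, U3 stuck-at-1, U3 inverted output, U4 stuck-at-1, U4 inverted output, U5 stuck-at-0, U5 inverted output, U6 stuck-at-1, U6 inverted output, U8 stuck-at-0, U8 inverted output, U9 stuck-at-1, U9 inverted output}.
Test 2 (P=0, Q=1, R=0, S=1): fault-free U0=1, U1=1, U2=0, U3=1, U4=1, U5=0, U6=0, U7=1, U8=1, U9=1 → 1; observed 0. Eliminates U0 stuck-at-1, U0 inverted output, U1 stuck-at-0, U1 inverted output, U2 stuck-at-0, U3 stuck-at-1, U3 inverted output, U4 stuck-at-1, U4 inverted output, U5 stuck-at-0, U5 inverted output, U6 stuck-at-1, U6 inverted output, U8 stuck-at-0, U8 inverted output, U9 stuck-at-1.
Test 3 (P=1, Q=1, R=1, S=1): fault-free U0=0, U1=0, U2=0, U3=0, U4=1, U5=0, U6=1, U7=1, U8=0, U9=1 → 1; observed 1. Eliminates U9 inverted output.
Only U2 inverted output is consistent with every test.

U2 inverted output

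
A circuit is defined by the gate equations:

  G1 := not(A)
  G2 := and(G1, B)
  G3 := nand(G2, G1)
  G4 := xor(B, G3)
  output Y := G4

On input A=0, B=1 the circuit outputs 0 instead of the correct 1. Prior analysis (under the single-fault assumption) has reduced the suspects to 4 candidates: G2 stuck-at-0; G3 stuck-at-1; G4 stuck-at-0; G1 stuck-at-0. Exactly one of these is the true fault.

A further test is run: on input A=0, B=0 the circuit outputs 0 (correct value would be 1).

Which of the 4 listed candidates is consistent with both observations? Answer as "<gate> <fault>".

G4 stuck-at-0

Evaluate each candidate on input A=0, B=0:
  G2 stuck-at-0: G1=1, G2=0 [stuck-at-0], G3=1, G4=1 → 1 — eliminated
  G3 stuck-at-1: G1=1, G2=0, G3=1 [stuck-at-1], G4=1 → 1 — eliminated
  G4 stuck-at-0: G1=1, G2=0, G3=1, G4=0 [stuck-at-0] → 0 — matches
  G1 stuck-at-0: G1=0 [stuck-at-0], G2=0, G3=1, G4=1 → 1 — eliminated
Only G4 stuck-at-0 reproduces the observed 0.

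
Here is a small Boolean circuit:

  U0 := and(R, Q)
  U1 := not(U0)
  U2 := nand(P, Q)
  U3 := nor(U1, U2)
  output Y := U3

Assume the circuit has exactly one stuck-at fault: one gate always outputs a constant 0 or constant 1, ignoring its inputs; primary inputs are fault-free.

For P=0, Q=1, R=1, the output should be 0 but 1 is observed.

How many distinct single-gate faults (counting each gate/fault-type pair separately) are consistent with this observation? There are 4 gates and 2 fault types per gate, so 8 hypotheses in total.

Fault-free: U0=1, U1=0, U2=1, U3=0 → 0. Observed 1.
  U0 stuck-at-0: output 0 ✗
  U0 stuck-at-1: output 0 ✗
  U1 stuck-at-0: output 0 ✗
  U1 stuck-at-1: output 0 ✗
  U2 stuck-at-0: output 1 ✓
  U2 stuck-at-1: output 0 ✗
  U3 stuck-at-0: output 0 ✗
  U3 stuck-at-1: output 1 ✓
Consistent faults: {U2 stuck-at-0, U3 stuck-at-1} — 2 in all.

2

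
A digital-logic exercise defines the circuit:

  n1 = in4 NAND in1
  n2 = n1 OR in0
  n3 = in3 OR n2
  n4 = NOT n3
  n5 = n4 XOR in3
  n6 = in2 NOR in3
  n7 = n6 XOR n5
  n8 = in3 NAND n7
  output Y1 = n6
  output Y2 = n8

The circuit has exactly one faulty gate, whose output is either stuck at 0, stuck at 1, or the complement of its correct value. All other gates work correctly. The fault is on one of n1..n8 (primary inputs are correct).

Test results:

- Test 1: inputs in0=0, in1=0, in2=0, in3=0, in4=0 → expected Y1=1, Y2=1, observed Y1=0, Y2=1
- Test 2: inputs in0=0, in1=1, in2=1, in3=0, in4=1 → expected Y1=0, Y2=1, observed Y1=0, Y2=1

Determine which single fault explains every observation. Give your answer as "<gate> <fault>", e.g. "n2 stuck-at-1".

Fault-free values for test 1 (in0=0, in1=0, in2=0, in3=0, in4=0): n1=1, n2=1, n3=1, n4=0, n5=0, n6=1, n7=1, n8=1, giving Y1=1, Y2=1. Observed Y1=0, Y2=1.
Test 1: faults giving observed Y1=0, Y2=1 are {n6 stuck-at-0, n6 inverted output}.
Test 2 (in0=0, in1=1, in2=1, in3=0, in4=1): fault-free n1=0, n2=0, n3=0, n4=1, n5=1, n6=0, n7=1, n8=1 → Y1=0, Y2=1; observed Y1=0, Y2=1. Eliminates n6 inverted output.
Only n6 stuck-at-0 is consistent with every test.

n6 stuck-at-0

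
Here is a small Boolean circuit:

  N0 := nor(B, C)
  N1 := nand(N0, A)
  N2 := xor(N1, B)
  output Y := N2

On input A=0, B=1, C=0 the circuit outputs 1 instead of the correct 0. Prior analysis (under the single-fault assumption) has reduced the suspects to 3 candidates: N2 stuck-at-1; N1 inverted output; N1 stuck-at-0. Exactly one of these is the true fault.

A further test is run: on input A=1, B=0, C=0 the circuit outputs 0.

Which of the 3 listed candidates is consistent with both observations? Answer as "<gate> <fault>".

N1 stuck-at-0

Evaluate each candidate on input A=1, B=0, C=0:
  N2 stuck-at-1: N0=1, N1=0, N2=1 [stuck-at-1] → 1 — eliminated
  N1 inverted output: N0=1, N1=1 [inverted output], N2=1 → 1 — eliminated
  N1 stuck-at-0: N0=1, N1=0 [stuck-at-0], N2=0 → 0 — matches
Only N1 stuck-at-0 reproduces the observed 0.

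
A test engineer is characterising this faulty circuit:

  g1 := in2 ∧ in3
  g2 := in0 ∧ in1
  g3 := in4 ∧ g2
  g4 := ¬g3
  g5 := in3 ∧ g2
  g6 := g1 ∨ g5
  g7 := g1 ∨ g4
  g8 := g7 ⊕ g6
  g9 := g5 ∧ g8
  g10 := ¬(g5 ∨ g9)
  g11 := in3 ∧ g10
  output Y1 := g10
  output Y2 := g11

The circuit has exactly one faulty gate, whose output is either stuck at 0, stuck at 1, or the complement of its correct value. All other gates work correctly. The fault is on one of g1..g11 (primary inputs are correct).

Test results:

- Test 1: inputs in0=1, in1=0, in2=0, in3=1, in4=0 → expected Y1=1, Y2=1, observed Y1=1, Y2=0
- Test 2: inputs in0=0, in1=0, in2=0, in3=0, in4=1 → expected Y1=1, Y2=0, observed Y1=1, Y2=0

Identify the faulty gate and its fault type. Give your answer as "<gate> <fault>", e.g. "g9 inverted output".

Fault-free values for test 1 (in0=1, in1=0, in2=0, in3=1, in4=0): g1=0, g2=0, g3=0, g4=1, g5=0, g6=0, g7=1, g8=1, g9=0, g10=1, g11=1, giving Y1=1, Y2=1. Observed Y1=1, Y2=0.
Test 1: faults giving observed Y1=1, Y2=0 are {g11 stuck-at-0, g11 inverted output}.
Test 2 (in0=0, in1=0, in2=0, in3=0, in4=1): fault-free g1=0, g2=0, g3=0, g4=1, g5=0, g6=0, g7=1, g8=1, g9=0, g10=1, g11=0 → Y1=1, Y2=0; observed Y1=1, Y2=0. Eliminates g11 inverted output.
Only g11 stuck-at-0 is consistent with every test.

g11 stuck-at-0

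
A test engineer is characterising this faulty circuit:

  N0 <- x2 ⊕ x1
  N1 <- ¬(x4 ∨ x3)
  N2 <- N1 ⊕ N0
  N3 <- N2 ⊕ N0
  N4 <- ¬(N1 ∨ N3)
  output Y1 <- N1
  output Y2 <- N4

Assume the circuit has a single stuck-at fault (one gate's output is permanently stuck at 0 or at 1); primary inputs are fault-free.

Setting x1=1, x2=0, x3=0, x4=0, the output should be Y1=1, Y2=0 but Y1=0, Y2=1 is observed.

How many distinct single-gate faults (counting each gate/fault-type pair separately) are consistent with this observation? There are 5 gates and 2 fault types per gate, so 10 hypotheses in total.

1

Fault-free: N0=1, N1=1, N2=0, N3=1, N4=0 → Y1=1, Y2=0. Observed Y1=0, Y2=1.
  N0 stuck-at-0: output Y1=1, Y2=0 ✗
  N0 stuck-at-1: output Y1=1, Y2=0 ✗
  N1 stuck-at-0: output Y1=0, Y2=1 ✓
  N1 stuck-at-1: output Y1=1, Y2=0 ✗
  N2 stuck-at-0: output Y1=1, Y2=0 ✗
  N2 stuck-at-1: output Y1=1, Y2=0 ✗
  N3 stuck-at-0: output Y1=1, Y2=0 ✗
  N3 stuck-at-1: output Y1=1, Y2=0 ✗
  N4 stuck-at-0: output Y1=1, Y2=0 ✗
  N4 stuck-at-1: output Y1=1, Y2=1 ✗
Consistent faults: {N1 stuck-at-0} — 1 in all.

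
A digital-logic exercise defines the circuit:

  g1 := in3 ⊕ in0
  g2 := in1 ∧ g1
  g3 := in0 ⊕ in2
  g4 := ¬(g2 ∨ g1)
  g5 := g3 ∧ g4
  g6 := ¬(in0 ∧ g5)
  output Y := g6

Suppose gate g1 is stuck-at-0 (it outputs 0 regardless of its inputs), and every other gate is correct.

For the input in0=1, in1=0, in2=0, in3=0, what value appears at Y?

0

Propagate with g1 forced: g1=0 [stuck-at-0], g2=0, g3=1, g4=1, g5=1, g6=0.
So Y = 0. (Without the fault it would be 1.)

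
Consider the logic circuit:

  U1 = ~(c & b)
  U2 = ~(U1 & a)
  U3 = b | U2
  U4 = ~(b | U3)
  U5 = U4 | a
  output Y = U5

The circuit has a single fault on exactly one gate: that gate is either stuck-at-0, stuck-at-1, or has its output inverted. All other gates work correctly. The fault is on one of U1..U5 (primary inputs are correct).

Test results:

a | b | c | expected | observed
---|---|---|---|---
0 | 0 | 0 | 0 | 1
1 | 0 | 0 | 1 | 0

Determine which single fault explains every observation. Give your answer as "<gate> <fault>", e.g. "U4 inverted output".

Fault-free values for test 1 (a=0, b=0, c=0): U1=1, U2=1, U3=1, U4=0, U5=0, giving Y=0. Observed 1.
Test 1: faults giving observed 1 are {U2 stuck-at-0, U2 inverted output, U3 stuck-at-0, U3 inverted output, U4 stuck-at-1, U4 inverted output, U5 stuck-at-1, U5 inverted output}.
Test 2 (a=1, b=0, c=0): fault-free U1=1, U2=0, U3=0, U4=1, U5=1 → 1; observed 0. Eliminates U2 stuck-at-0, U2 inverted output, U3 stuck-at-0, U3 inverted output, U4 stuck-at-1, U4 inverted output, U5 stuck-at-1.
Only U5 inverted output is consistent with every test.

U5 inverted output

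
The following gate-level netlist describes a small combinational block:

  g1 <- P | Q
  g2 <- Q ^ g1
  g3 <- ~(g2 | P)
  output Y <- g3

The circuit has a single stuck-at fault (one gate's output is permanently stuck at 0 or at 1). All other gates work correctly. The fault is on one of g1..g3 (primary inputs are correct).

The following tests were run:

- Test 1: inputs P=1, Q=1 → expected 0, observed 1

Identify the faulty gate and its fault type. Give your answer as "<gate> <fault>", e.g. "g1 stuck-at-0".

Fault-free values for test 1 (P=1, Q=1): g1=1, g2=0, g3=0, giving Y=0. Observed 1.
Test 1: faults giving observed 1 are {g3 stuck-at-1}.
Only g3 stuck-at-1 is consistent with every test.

g3 stuck-at-1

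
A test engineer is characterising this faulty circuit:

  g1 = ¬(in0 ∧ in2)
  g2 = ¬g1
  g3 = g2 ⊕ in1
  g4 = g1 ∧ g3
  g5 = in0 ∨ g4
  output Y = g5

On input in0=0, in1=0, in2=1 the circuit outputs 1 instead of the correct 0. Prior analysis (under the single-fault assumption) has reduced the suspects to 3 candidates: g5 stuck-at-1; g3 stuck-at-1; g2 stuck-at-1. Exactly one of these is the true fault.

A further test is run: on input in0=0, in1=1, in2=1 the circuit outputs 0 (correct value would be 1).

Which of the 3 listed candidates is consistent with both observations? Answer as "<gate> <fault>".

g2 stuck-at-1

Evaluate each candidate on input in0=0, in1=1, in2=1:
  g5 stuck-at-1: g1=1, g2=0, g3=1, g4=1, g5=1 [stuck-at-1] → 1 — eliminated
  g3 stuck-at-1: g1=1, g2=0, g3=1 [stuck-at-1], g4=1, g5=1 → 1 — eliminated
  g2 stuck-at-1: g1=1, g2=1 [stuck-at-1], g3=0, g4=0, g5=0 → 0 — matches
Only g2 stuck-at-1 reproduces the observed 0.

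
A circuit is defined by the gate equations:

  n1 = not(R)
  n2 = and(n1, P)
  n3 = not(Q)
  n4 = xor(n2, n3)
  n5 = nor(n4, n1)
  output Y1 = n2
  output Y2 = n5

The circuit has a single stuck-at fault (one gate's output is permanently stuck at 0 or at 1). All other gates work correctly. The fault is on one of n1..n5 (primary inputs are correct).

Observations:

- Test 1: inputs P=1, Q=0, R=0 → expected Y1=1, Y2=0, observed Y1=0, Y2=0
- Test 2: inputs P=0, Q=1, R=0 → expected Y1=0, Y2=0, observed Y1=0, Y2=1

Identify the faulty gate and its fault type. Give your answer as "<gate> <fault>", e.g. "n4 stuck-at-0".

n1 stuck-at-0

Fault-free values for test 1 (P=1, Q=0, R=0): n1=1, n2=1, n3=1, n4=0, n5=0, giving Y1=1, Y2=0. Observed Y1=0, Y2=0.
Test 1: faults giving observed Y1=0, Y2=0 are {n1 stuck-at-0, n2 stuck-at-0}.
Test 2 (P=0, Q=1, R=0): fault-free n1=1, n2=0, n3=0, n4=0, n5=0 → Y1=0, Y2=0; observed Y1=0, Y2=1. Eliminates n2 stuck-at-0.
Only n1 stuck-at-0 is consistent with every test.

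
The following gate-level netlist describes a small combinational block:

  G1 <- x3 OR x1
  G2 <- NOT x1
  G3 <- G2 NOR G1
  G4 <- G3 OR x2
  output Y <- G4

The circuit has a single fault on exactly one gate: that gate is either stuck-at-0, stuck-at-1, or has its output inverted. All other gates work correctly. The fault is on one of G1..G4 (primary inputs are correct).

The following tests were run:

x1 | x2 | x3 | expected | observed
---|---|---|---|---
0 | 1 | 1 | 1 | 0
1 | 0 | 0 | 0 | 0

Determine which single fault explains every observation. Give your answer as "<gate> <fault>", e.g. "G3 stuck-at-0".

G4 stuck-at-0

Fault-free values for test 1 (x1=0, x2=1, x3=1): G1=1, G2=1, G3=0, G4=1, giving Y=1. Observed 0.
Test 1: faults giving observed 0 are {G4 stuck-at-0, G4 inverted output}.
Test 2 (x1=1, x2=0, x3=0): fault-free G1=1, G2=0, G3=0, G4=0 → 0; observed 0. Eliminates G4 inverted output.
Only G4 stuck-at-0 is consistent with every test.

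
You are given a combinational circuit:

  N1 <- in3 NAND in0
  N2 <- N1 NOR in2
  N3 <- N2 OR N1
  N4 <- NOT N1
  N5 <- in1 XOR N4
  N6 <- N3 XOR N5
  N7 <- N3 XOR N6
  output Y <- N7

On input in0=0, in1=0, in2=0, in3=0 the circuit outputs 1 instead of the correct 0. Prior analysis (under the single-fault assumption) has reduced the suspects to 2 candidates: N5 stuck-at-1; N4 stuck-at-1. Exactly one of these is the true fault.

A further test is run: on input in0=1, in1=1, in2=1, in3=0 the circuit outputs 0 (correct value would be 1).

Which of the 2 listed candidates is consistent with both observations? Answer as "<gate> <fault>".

N4 stuck-at-1

Evaluate each candidate on input in0=1, in1=1, in2=1, in3=0:
  N5 stuck-at-1: N1=1, N2=0, N3=1, N4=0, N5=1 [stuck-at-1], N6=0, N7=1 → 1 — eliminated
  N4 stuck-at-1: N1=1, N2=0, N3=1, N4=1 [stuck-at-1], N5=0, N6=1, N7=0 → 0 — matches
Only N4 stuck-at-1 reproduces the observed 0.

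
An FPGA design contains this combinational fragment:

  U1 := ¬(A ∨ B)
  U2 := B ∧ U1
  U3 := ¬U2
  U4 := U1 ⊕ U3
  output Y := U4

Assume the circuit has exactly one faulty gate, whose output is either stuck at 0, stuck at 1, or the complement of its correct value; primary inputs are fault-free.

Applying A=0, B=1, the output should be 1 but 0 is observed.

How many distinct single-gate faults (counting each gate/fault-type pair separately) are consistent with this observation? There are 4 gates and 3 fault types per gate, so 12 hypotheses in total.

Fault-free: U1=0, U2=0, U3=1, U4=1 → 1. Observed 0.
  U1 stuck-at-0: output 1 ✗
  U1 stuck-at-1: output 1 ✗
  U1 inverted output: output 1 ✗
  U2 stuck-at-0: output 1 ✗
  U2 stuck-at-1: output 0 ✓
  U2 inverted output: output 0 ✓
  U3 stuck-at-0: output 0 ✓
  U3 stuck-at-1: output 1 ✗
  U3 inverted output: output 0 ✓
  U4 stuck-at-0: output 0 ✓
  U4 stuck-at-1: output 1 ✗
  U4 inverted output: output 0 ✓
Consistent faults: {U2 stuck-at-1, U2 inverted output, U3 stuck-at-0, U3 inverted output, U4 stuck-at-0, U4 inverted output} — 6 in all.

6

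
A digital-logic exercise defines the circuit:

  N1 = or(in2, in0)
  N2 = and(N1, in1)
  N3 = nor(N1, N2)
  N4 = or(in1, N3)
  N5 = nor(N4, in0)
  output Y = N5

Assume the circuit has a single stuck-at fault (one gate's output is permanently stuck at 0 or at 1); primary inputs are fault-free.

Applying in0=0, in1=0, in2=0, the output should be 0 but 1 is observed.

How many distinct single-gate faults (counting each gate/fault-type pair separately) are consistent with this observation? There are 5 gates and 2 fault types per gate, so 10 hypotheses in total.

Fault-free: N1=0, N2=0, N3=1, N4=1, N5=0 → 0. Observed 1.
  N1 stuck-at-0: output 0 ✗
  N1 stuck-at-1: output 1 ✓
  N2 stuck-at-0: output 0 ✗
  N2 stuck-at-1: output 1 ✓
  N3 stuck-at-0: output 1 ✓
  N3 stuck-at-1: output 0 ✗
  N4 stuck-at-0: output 1 ✓
  N4 stuck-at-1: output 0 ✗
  N5 stuck-at-0: output 0 ✗
  N5 stuck-at-1: output 1 ✓
Consistent faults: {N1 stuck-at-1, N2 stuck-at-1, N3 stuck-at-0, N4 stuck-at-0, N5 stuck-at-1} — 5 in all.

5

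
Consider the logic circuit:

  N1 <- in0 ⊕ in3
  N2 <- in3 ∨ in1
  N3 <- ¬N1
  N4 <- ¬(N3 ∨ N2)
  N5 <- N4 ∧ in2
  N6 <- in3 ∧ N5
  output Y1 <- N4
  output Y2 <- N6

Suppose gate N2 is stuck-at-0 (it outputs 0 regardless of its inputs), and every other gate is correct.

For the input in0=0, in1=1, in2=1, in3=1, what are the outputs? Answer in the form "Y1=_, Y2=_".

Propagate with N2 forced: N1=1, N2=0 [stuck-at-0], N3=0, N4=1, N5=1, N6=1.
So the outputs are Y1=1, Y2=1. (Without the fault they would be Y1=0, Y2=0.)

Y1=1, Y2=1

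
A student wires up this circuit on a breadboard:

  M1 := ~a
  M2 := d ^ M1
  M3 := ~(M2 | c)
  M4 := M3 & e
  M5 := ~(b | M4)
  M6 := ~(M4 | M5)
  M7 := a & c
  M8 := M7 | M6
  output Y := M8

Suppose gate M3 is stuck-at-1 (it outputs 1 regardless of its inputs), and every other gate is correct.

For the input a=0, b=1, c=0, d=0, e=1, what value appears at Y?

0

Propagate with M3 forced: M1=1, M2=1, M3=1 [stuck-at-1], M4=1, M5=0, M6=0, M7=0, M8=0.
So Y = 0. (Without the fault it would be 1.)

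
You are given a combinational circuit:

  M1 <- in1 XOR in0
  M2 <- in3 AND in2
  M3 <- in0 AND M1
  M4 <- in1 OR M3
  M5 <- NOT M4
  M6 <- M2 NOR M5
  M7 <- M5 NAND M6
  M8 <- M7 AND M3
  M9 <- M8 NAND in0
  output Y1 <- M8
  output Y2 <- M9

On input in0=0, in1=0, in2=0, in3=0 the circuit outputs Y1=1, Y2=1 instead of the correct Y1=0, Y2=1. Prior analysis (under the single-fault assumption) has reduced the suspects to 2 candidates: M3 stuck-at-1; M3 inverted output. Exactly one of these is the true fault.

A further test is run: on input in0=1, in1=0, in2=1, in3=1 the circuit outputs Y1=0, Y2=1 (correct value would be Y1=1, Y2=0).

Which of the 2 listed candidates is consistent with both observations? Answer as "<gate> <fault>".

Evaluate each candidate on input in0=1, in1=0, in2=1, in3=1:
  M3 stuck-at-1: M1=1, M2=1, M3=1 [stuck-at-1], M4=1, M5=0, M6=0, M7=1, M8=1, M9=0 → Y1=1, Y2=0 — eliminated
  M3 inverted output: M1=1, M2=1, M3=0 [inverted output], M4=0, M5=1, M6=0, M7=1, M8=0, M9=1 → Y1=0, Y2=1 — matches
Only M3 inverted output reproduces the observed Y1=0, Y2=1.

M3 inverted output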